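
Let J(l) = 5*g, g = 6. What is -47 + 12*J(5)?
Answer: 313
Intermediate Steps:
J(l) = 30 (J(l) = 5*6 = 30)
-47 + 12*J(5) = -47 + 12*30 = -47 + 360 = 313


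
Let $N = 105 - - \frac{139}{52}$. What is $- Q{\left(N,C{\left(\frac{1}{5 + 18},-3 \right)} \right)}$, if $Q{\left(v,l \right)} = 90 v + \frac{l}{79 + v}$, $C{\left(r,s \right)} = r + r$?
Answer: $- \frac{56251727959}{5804786} \approx -9690.6$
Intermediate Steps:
$C{\left(r,s \right)} = 2 r$
$N = \frac{5599}{52}$ ($N = 105 - \left(-139\right) \frac{1}{52} = 105 - - \frac{139}{52} = 105 + \frac{139}{52} = \frac{5599}{52} \approx 107.67$)
$Q{\left(v,l \right)} = 90 v + \frac{l}{79 + v}$
$- Q{\left(N,C{\left(\frac{1}{5 + 18},-3 \right)} \right)} = - \frac{\frac{2}{5 + 18} + 90 \left(\frac{5599}{52}\right)^{2} + 7110 \cdot \frac{5599}{52}}{79 + \frac{5599}{52}} = - \frac{\frac{2}{23} + 90 \cdot \frac{31348801}{2704} + \frac{19904445}{26}}{\frac{9707}{52}} = - \frac{52 \left(2 \cdot \frac{1}{23} + \frac{1410696045}{1352} + \frac{19904445}{26}\right)}{9707} = - \frac{52 \left(\frac{2}{23} + \frac{1410696045}{1352} + \frac{19904445}{26}\right)}{9707} = - \frac{52 \cdot 56251727959}{9707 \cdot 31096} = \left(-1\right) \frac{56251727959}{5804786} = - \frac{56251727959}{5804786}$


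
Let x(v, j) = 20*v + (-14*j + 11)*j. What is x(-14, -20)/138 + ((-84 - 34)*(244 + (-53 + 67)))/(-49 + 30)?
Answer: 2042686/1311 ≈ 1558.1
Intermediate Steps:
x(v, j) = 20*v + j*(11 - 14*j) (x(v, j) = 20*v + (11 - 14*j)*j = 20*v + j*(11 - 14*j))
x(-14, -20)/138 + ((-84 - 34)*(244 + (-53 + 67)))/(-49 + 30) = (-14*(-20)² + 11*(-20) + 20*(-14))/138 + ((-84 - 34)*(244 + (-53 + 67)))/(-49 + 30) = (-14*400 - 220 - 280)*(1/138) - 118*(244 + 14)/(-19) = (-5600 - 220 - 280)*(1/138) - 118*258*(-1/19) = -6100*1/138 - 30444*(-1/19) = -3050/69 + 30444/19 = 2042686/1311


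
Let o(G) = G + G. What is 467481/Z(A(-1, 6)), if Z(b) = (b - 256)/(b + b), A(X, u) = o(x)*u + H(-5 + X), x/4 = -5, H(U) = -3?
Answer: 227195766/499 ≈ 4.5530e+5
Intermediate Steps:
x = -20 (x = 4*(-5) = -20)
o(G) = 2*G
A(X, u) = -3 - 40*u (A(X, u) = (2*(-20))*u - 3 = -40*u - 3 = -3 - 40*u)
Z(b) = (-256 + b)/(2*b) (Z(b) = (-256 + b)/((2*b)) = (-256 + b)*(1/(2*b)) = (-256 + b)/(2*b))
467481/Z(A(-1, 6)) = 467481/(((-256 + (-3 - 40*6))/(2*(-3 - 40*6)))) = 467481/(((-256 + (-3 - 240))/(2*(-3 - 240)))) = 467481/(((½)*(-256 - 243)/(-243))) = 467481/(((½)*(-1/243)*(-499))) = 467481/(499/486) = 467481*(486/499) = 227195766/499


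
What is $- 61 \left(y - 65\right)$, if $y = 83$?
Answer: $-1098$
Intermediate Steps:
$- 61 \left(y - 65\right) = - 61 \left(83 - 65\right) = \left(-61\right) 18 = -1098$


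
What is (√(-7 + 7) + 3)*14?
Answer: 42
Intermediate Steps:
(√(-7 + 7) + 3)*14 = (√0 + 3)*14 = (0 + 3)*14 = 3*14 = 42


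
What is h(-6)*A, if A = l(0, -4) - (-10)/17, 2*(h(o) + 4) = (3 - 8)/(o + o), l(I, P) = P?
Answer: 2639/204 ≈ 12.936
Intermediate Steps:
h(o) = -4 - 5/(4*o) (h(o) = -4 + ((3 - 8)/(o + o))/2 = -4 + (-5*1/(2*o))/2 = -4 + (-5/(2*o))/2 = -4 - 5/(4*o))
A = -58/17 (A = -4 - (-10)/17 = -4 - 1*(-10/17) = -4 + 10/17 = -58/17 ≈ -3.4118)
h(-6)*A = (-4 - 5/4/(-6))*(-58/17) = (-4 - 5/4*(-1/6))*(-58/17) = (-4 + 5/24)*(-58/17) = -91/24*(-58/17) = 2639/204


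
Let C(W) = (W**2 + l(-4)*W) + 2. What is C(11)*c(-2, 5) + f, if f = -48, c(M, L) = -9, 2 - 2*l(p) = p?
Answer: -1452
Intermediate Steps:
l(p) = 1 - p/2
C(W) = 2 + W**2 + 3*W (C(W) = (W**2 + (1 - 1/2*(-4))*W) + 2 = (W**2 + (1 + 2)*W) + 2 = (W**2 + 3*W) + 2 = 2 + W**2 + 3*W)
C(11)*c(-2, 5) + f = (2 + 11**2 + 3*11)*(-9) - 48 = (2 + 121 + 33)*(-9) - 48 = 156*(-9) - 48 = -1404 - 48 = -1452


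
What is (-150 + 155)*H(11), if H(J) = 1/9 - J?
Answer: -490/9 ≈ -54.444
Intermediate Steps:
H(J) = 1/9 - J
(-150 + 155)*H(11) = (-150 + 155)*(1/9 - 1*11) = 5*(1/9 - 11) = 5*(-98/9) = -490/9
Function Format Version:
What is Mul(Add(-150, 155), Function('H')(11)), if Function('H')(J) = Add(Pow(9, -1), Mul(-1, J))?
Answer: Rational(-490, 9) ≈ -54.444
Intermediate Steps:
Function('H')(J) = Add(Rational(1, 9), Mul(-1, J))
Mul(Add(-150, 155), Function('H')(11)) = Mul(Add(-150, 155), Add(Rational(1, 9), Mul(-1, 11))) = Mul(5, Add(Rational(1, 9), -11)) = Mul(5, Rational(-98, 9)) = Rational(-490, 9)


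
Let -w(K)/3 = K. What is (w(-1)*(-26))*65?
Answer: -5070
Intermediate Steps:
w(K) = -3*K
(w(-1)*(-26))*65 = (-3*(-1)*(-26))*65 = (3*(-26))*65 = -78*65 = -5070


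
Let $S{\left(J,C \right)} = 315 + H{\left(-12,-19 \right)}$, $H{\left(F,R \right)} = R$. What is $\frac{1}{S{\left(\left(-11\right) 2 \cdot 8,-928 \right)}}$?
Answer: $\frac{1}{296} \approx 0.0033784$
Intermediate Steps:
$S{\left(J,C \right)} = 296$ ($S{\left(J,C \right)} = 315 - 19 = 296$)
$\frac{1}{S{\left(\left(-11\right) 2 \cdot 8,-928 \right)}} = \frac{1}{296}$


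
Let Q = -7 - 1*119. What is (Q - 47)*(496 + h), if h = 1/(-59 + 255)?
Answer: -16818541/196 ≈ -85809.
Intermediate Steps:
Q = -126 (Q = -7 - 119 = -126)
h = 1/196 ≈ 0.0051020
(Q - 47)*(496 + h) = (-126 - 47)*(496 + 1/196) = -173*97217/196 = -16818541/196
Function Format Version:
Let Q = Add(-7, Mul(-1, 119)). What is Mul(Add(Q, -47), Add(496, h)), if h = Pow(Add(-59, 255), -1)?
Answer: Rational(-16818541, 196) ≈ -85809.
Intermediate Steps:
Q = -126 (Q = Add(-7, -119) = -126)
h = Rational(1, 196) (h = Pow(196, -1) = Rational(1, 196) ≈ 0.0051020)
Mul(Add(Q, -47), Add(496, h)) = Mul(Add(-126, -47), Add(496, Rational(1, 196))) = Mul(-173, Rational(97217, 196)) = Rational(-16818541, 196)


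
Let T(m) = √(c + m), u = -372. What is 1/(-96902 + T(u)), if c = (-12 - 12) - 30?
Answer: -48451/4694999015 - I*√426/9389998030 ≈ -1.032e-5 - 2.1981e-9*I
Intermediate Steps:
c = -54 (c = -24 - 30 = -54)
T(m) = √(-54 + m)
1/(-96902 + T(u)) = 1/(-96902 + √(-54 - 372)) = 1/(-96902 + √(-426)) = 1/(-96902 + I*√426)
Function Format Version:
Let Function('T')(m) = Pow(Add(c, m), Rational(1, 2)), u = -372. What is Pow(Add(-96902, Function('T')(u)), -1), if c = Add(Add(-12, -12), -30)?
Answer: Add(Rational(-48451, 4694999015), Mul(Rational(-1, 9389998030), I, Pow(426, Rational(1, 2)))) ≈ Add(-1.0320e-5, Mul(-2.1981e-9, I))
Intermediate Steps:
c = -54 (c = Add(-24, -30) = -54)
Function('T')(m) = Pow(Add(-54, m), Rational(1, 2))
Pow(Add(-96902, Function('T')(u)), -1) = Pow(Add(-96902, Pow(Add(-54, -372), Rational(1, 2))), -1) = Pow(Add(-96902, Pow(-426, Rational(1, 2))), -1) = Pow(Add(-96902, Mul(I, Pow(426, Rational(1, 2)))), -1)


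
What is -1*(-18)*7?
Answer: 126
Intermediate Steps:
-1*(-18)*7 = 18*7 = 126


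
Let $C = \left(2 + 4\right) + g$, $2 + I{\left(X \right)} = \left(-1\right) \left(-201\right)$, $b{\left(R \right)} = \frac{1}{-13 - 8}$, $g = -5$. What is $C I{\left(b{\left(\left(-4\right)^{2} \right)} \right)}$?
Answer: $199$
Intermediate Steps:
$b{\left(R \right)} = - \frac{1}{21}$ ($b{\left(R \right)} = \frac{1}{-21} = - \frac{1}{21}$)
$I{\left(X \right)} = 199$ ($I{\left(X \right)} = -2 - -201 = -2 + 201 = 199$)
$C = 1$ ($C = \left(2 + 4\right) - 5 = 6 - 5 = 1$)
$C I{\left(b{\left(\left(-4\right)^{2} \right)} \right)} = 1 \cdot 199 = 199$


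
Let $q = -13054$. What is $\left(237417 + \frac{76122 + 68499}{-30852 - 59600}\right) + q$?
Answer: $\frac{20293937455}{90452} \approx 2.2436 \cdot 10^{5}$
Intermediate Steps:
$\left(237417 + \frac{76122 + 68499}{-30852 - 59600}\right) + q = \left(237417 + \frac{76122 + 68499}{-30852 - 59600}\right) - 13054 = \left(237417 + \frac{144621}{-90452}\right) - 13054 = \left(237417 + 144621 \left(- \frac{1}{90452}\right)\right) - 13054 = \left(237417 - \frac{144621}{90452}\right) - 13054 = \frac{21474697863}{90452} - 13054 = \frac{20293937455}{90452}$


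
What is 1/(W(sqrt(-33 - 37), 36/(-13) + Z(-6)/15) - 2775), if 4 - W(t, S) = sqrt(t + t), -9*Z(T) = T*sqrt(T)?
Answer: -1/(2771 + 2**(3/4)*35**(1/4)*sqrt(I)) ≈ -0.0003605 + 3.7592e-7*I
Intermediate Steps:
Z(T) = -T**(3/2)/9 (Z(T) = -T*sqrt(T)/9 = -T**(3/2)/9)
W(t, S) = 4 - sqrt(2)*sqrt(t) (W(t, S) = 4 - sqrt(t + t) = 4 - sqrt(2*t) = 4 - sqrt(2)*sqrt(t))
1/(W(sqrt(-33 - 37), 36/(-13) + Z(-6)/15) - 2775) = 1/((4 - sqrt(2)*sqrt(sqrt(-33 - 37))) - 2775) = 1/((4 - sqrt(2)*sqrt(sqrt(-70))) - 2775) = 1/((4 - sqrt(2)*sqrt(I*sqrt(70))) - 2775) = 1/((4 - sqrt(2)*70**(1/4)*sqrt(I)) - 2775) = 1/((4 - 2**(3/4)*35**(1/4)*sqrt(I)) - 2775) = 1/(-2771 - 2**(3/4)*35**(1/4)*sqrt(I))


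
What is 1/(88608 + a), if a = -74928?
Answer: 1/13680 ≈ 7.3099e-5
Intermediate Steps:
1/(88608 + a) = 1/(88608 - 74928) = 1/13680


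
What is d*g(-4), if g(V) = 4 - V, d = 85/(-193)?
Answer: -680/193 ≈ -3.5233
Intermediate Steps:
d = -85/193 (d = 85*(-1/193) = -85/193 ≈ -0.44041)
d*g(-4) = -85*(4 - 1*(-4))/193 = -85*(4 + 4)/193 = -85/193*8 = -680/193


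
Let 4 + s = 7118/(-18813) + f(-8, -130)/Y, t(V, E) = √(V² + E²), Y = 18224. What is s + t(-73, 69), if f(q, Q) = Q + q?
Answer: -751853537/171424056 + √10090 ≈ 96.063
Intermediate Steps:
t(V, E) = √(E² + V²)
s = -751853537/171424056 (s = -4 + (7118/(-18813) + (-130 - 8)/18224) = -4 + (7118*(-1/18813) - 138*1/18224) = -4 + (-7118/18813 - 69/9112) = -4 - 66157313/171424056 = -751853537/171424056 ≈ -4.3859)
s + t(-73, 69) = -751853537/171424056 + √(69² + (-73)²) = -751853537/171424056 + √(4761 + 5329) = -751853537/171424056 + √10090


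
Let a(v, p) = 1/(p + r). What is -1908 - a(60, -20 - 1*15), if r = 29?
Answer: -11447/6 ≈ -1907.8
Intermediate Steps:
a(v, p) = 1/(29 + p) (a(v, p) = 1/(p + 29) = 1/(29 + p))
-1908 - a(60, -20 - 1*15) = -1908 - 1/(29 + (-20 - 1*15)) = -1908 - 1/(29 + (-20 - 15)) = -1908 - 1/(29 - 35) = -1908 - 1/(-6) = -1908 - 1*(-⅙) = -1908 + ⅙ = -11447/6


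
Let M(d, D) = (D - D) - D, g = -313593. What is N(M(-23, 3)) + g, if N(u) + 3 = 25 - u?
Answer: -313568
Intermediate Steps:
M(d, D) = -D (M(d, D) = 0 - D = -D)
N(u) = 22 - u (N(u) = -3 + (25 - u) = 22 - u)
N(M(-23, 3)) + g = (22 - (-1)*3) - 313593 = (22 - 1*(-3)) - 313593 = (22 + 3) - 313593 = 25 - 313593 = -313568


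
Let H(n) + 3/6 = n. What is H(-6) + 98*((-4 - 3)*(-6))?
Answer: 8219/2 ≈ 4109.5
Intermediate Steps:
H(n) = -½ + n
H(-6) + 98*((-4 - 3)*(-6)) = (-½ - 6) + 98*((-4 - 3)*(-6)) = -13/2 + 98*(-7*(-6)) = -13/2 + 98*42 = -13/2 + 4116 = 8219/2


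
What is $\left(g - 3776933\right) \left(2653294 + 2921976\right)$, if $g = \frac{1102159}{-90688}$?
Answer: $- \frac{954830781436891005}{45344} \approx -2.1057 \cdot 10^{13}$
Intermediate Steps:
$g = - \frac{1102159}{90688}$ ($g = 1102159 \left(- \frac{1}{90688}\right) = - \frac{1102159}{90688} \approx -12.153$)
$\left(g - 3776933\right) \left(2653294 + 2921976\right) = \left(- \frac{1102159}{90688} - 3776933\right) \left(2653294 + 2921976\right) = \left(- \frac{342523602063}{90688}\right) 5575270 = - \frac{954830781436891005}{45344}$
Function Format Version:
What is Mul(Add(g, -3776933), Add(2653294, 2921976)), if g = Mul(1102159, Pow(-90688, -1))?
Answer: Rational(-954830781436891005, 45344) ≈ -2.1057e+13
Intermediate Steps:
g = Rational(-1102159, 90688) (g = Mul(1102159, Rational(-1, 90688)) = Rational(-1102159, 90688) ≈ -12.153)
Mul(Add(g, -3776933), Add(2653294, 2921976)) = Mul(Add(Rational(-1102159, 90688), -3776933), Add(2653294, 2921976)) = Mul(Rational(-342523602063, 90688), 5575270) = Rational(-954830781436891005, 45344)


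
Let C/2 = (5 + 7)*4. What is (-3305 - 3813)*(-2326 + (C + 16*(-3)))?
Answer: 16214804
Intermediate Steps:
C = 96 (C = 2*((5 + 7)*4) = 2*(12*4) = 2*48 = 96)
(-3305 - 3813)*(-2326 + (C + 16*(-3))) = (-3305 - 3813)*(-2326 + (96 + 16*(-3))) = -7118*(-2326 + (96 - 48)) = -7118*(-2326 + 48) = -7118*(-2278) = 16214804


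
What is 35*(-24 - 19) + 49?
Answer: -1456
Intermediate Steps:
35*(-24 - 19) + 49 = 35*(-43) + 49 = -1505 + 49 = -1456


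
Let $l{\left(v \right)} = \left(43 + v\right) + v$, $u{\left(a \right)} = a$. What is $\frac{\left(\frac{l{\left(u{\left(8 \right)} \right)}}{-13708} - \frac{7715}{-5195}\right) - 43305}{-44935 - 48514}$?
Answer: $\frac{616755222517}{1330957848788} \approx 0.46339$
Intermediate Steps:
$l{\left(v \right)} = 43 + 2 v$
$\frac{\left(\frac{l{\left(u{\left(8 \right)} \right)}}{-13708} - \frac{7715}{-5195}\right) - 43305}{-44935 - 48514} = \frac{\left(\frac{43 + 2 \cdot 8}{-13708} - \frac{7715}{-5195}\right) - 43305}{-44935 - 48514} = \frac{\left(\left(43 + 16\right) \left(- \frac{1}{13708}\right) - - \frac{1543}{1039}\right) - 43305}{-93449} = \left(\left(59 \left(- \frac{1}{13708}\right) + \frac{1543}{1039}\right) - 43305\right) \left(- \frac{1}{93449}\right) = \left(\left(- \frac{59}{13708} + \frac{1543}{1039}\right) - 43305\right) \left(- \frac{1}{93449}\right) = \left(\frac{21090143}{14242612} - 43305\right) \left(- \frac{1}{93449}\right) = \left(- \frac{616755222517}{14242612}\right) \left(- \frac{1}{93449}\right) = \frac{616755222517}{1330957848788}$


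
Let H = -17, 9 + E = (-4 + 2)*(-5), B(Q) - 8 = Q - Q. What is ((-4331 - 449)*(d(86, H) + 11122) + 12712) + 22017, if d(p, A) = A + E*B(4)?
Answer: -53085411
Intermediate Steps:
B(Q) = 8 (B(Q) = 8 + (Q - Q) = 8 + 0 = 8)
E = 1 (E = -9 + (-4 + 2)*(-5) = -9 - 2*(-5) = -9 + 10 = 1)
d(p, A) = 8 + A (d(p, A) = A + 1*8 = A + 8 = 8 + A)
((-4331 - 449)*(d(86, H) + 11122) + 12712) + 22017 = ((-4331 - 449)*((8 - 17) + 11122) + 12712) + 22017 = (-4780*(-9 + 11122) + 12712) + 22017 = (-4780*11113 + 12712) + 22017 = (-53120140 + 12712) + 22017 = -53107428 + 22017 = -53085411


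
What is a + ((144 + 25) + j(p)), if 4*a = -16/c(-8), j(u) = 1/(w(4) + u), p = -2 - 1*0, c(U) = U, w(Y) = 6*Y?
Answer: 1865/11 ≈ 169.55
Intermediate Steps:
p = -2 (p = -2 + 0 = -2)
j(u) = 1/(24 + u) (j(u) = 1/(6*4 + u) = 1/(24 + u))
a = 1/2 (a = (-16/(-8))/4 = (-16*(-1/8))/4 = (1/4)*2 = 1/2 ≈ 0.50000)
a + ((144 + 25) + j(p)) = 1/2 + ((144 + 25) + 1/(24 - 2)) = 1/2 + (169 + 1/22) = 1/2 + 3719/22 = 1865/11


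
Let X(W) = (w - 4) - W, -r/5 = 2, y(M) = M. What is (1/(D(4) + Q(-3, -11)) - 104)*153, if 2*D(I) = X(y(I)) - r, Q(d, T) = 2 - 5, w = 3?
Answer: -16218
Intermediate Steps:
r = -10 (r = -5*2 = -10)
Q(d, T) = -3
X(W) = -1 - W (X(W) = (3 - 4) - W = -1 - W)
D(I) = 9/2 - I/2 (D(I) = ((-1 - I) - 1*(-10))/2 = ((-1 - I) + 10)/2 = (9 - I)/2 = 9/2 - I/2)
(1/(D(4) + Q(-3, -11)) - 104)*153 = (1/((9/2 - ½*4) - 3) - 104)*153 = (1/((9/2 - 2) - 3) - 104)*153 = (1/(5/2 - 3) - 104)*153 = (1/(-½) - 104)*153 = (-2 - 104)*153 = -106*153 = -16218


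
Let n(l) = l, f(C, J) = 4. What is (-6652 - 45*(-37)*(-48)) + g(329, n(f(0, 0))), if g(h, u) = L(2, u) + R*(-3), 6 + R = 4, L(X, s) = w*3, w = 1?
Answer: -86563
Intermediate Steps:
L(X, s) = 3 (L(X, s) = 1*3 = 3)
R = -2 (R = -6 + 4 = -2)
g(h, u) = 9 (g(h, u) = 3 - 2*(-3) = 3 + 6 = 9)
(-6652 - 45*(-37)*(-48)) + g(329, n(f(0, 0))) = (-6652 - 45*(-37)*(-48)) + 9 = (-6652 + 1665*(-48)) + 9 = (-6652 - 79920) + 9 = -86572 + 9 = -86563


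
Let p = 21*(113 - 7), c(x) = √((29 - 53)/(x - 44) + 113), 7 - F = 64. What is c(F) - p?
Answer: -2226 + √1155137/101 ≈ -2215.4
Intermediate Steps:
F = -57 (F = 7 - 1*64 = 7 - 64 = -57)
c(x) = √(113 - 24/(-44 + x)) (c(x) = √(-24/(-44 + x) + 113) = √(113 - 24/(-44 + x)))
p = 2226 (p = 21*106 = 2226)
c(F) - p = √((-4996 + 113*(-57))/(-44 - 57)) - 1*2226 = √((-4996 - 6441)/(-101)) - 2226 = √(-1/101*(-11437)) - 2226 = √(11437/101) - 2226 = √1155137/101 - 2226 = -2226 + √1155137/101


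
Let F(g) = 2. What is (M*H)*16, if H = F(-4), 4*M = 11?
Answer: 88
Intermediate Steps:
M = 11/4 (M = (1/4)*11 = 11/4 ≈ 2.7500)
H = 2
(M*H)*16 = ((11/4)*2)*16 = (11/2)*16 = 88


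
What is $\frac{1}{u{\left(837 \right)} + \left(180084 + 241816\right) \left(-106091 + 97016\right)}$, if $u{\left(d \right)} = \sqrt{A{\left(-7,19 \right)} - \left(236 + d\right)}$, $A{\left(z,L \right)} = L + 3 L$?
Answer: $- \frac{3828742500}{14659269131306250997} - \frac{i \sqrt{997}}{14659269131306250997} \approx -2.6118 \cdot 10^{-10} - 2.1539 \cdot 10^{-18} i$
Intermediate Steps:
$A{\left(z,L \right)} = 4 L$
$u{\left(d \right)} = \sqrt{-160 - d}$ ($u{\left(d \right)} = \sqrt{4 \cdot 19 - \left(236 + d\right)} = \sqrt{76 - \left(236 + d\right)} = \sqrt{-160 - d}$)
$\frac{1}{u{\left(837 \right)} + \left(180084 + 241816\right) \left(-106091 + 97016\right)} = \frac{1}{\sqrt{-160 - 837} + \left(180084 + 241816\right) \left(-106091 + 97016\right)} = \frac{1}{\sqrt{-160 - 837} + 421900 \left(-9075\right)} = \frac{1}{\sqrt{-997} - 3828742500} = \frac{1}{i \sqrt{997} - 3828742500} = \frac{1}{-3828742500 + i \sqrt{997}}$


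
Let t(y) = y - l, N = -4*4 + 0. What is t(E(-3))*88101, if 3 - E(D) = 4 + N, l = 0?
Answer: 1321515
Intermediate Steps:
N = -16 (N = -16 + 0 = -16)
E(D) = 15 (E(D) = 3 - (4 - 16) = 3 - 1*(-12) = 3 + 12 = 15)
t(y) = y (t(y) = y - 1*0 = y + 0 = y)
t(E(-3))*88101 = 15*88101 = 1321515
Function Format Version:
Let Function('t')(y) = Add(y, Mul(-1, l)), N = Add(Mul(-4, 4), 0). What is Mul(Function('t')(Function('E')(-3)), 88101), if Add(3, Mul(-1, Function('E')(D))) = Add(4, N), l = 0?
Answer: 1321515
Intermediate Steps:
N = -16 (N = Add(-16, 0) = -16)
Function('E')(D) = 15 (Function('E')(D) = Add(3, Mul(-1, Add(4, -16))) = Add(3, Mul(-1, -12)) = Add(3, 12) = 15)
Function('t')(y) = y (Function('t')(y) = Add(y, Mul(-1, 0)) = Add(y, 0) = y)
Mul(Function('t')(Function('E')(-3)), 88101) = Mul(15, 88101) = 1321515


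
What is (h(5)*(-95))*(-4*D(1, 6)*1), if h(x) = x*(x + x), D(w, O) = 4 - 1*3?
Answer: 19000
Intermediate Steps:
D(w, O) = 1 (D(w, O) = 4 - 3 = 1)
h(x) = 2*x² (h(x) = x*(2*x) = 2*x²)
(h(5)*(-95))*(-4*D(1, 6)*1) = ((2*5²)*(-95))*(-4*1*1) = ((2*25)*(-95))*(-4*1) = (50*(-95))*(-4) = -4750*(-4) = 19000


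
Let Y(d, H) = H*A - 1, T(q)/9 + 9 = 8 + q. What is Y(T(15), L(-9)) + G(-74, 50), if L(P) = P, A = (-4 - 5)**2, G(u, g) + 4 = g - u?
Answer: -610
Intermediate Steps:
G(u, g) = -4 + g - u (G(u, g) = -4 + (g - u) = -4 + g - u)
A = 81 (A = (-9)**2 = 81)
T(q) = -9 + 9*q (T(q) = -81 + 9*(8 + q) = -81 + (72 + 9*q) = -9 + 9*q)
Y(d, H) = -1 + 81*H (Y(d, H) = H*81 - 1 = 81*H - 1 = -1 + 81*H)
Y(T(15), L(-9)) + G(-74, 50) = (-1 + 81*(-9)) + (-4 + 50 - 1*(-74)) = (-1 - 729) + (-4 + 50 + 74) = -730 + 120 = -610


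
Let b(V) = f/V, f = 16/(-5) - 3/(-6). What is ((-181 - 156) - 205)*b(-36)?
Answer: -813/20 ≈ -40.650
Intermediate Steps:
f = -27/10 (f = 16*(-⅕) - 3*(-⅙) = -16/5 + ½ = -27/10 ≈ -2.7000)
b(V) = -27/(10*V)
((-181 - 156) - 205)*b(-36) = ((-181 - 156) - 205)*(-27/10/(-36)) = (-337 - 205)*(-27/10*(-1/36)) = -542*3/40 = -813/20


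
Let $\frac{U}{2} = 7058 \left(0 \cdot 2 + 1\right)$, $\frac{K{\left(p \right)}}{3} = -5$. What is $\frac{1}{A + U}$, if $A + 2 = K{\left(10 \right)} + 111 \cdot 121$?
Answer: $\frac{1}{27530} \approx 3.6324 \cdot 10^{-5}$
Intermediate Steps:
$K{\left(p \right)} = -15$ ($K{\left(p \right)} = 3 \left(-5\right) = -15$)
$A = 13414$ ($A = -2 + \left(-15 + 111 \cdot 121\right) = -2 + \left(-15 + 13431\right) = -2 + 13416 = 13414$)
$U = 14116$ ($U = 2 \cdot 7058 \left(0 \cdot 2 + 1\right) = 2 \cdot 7058 \left(0 + 1\right) = 2 \cdot 7058 \cdot 1 = 2 \cdot 7058 = 14116$)
$\frac{1}{A + U} = \frac{1}{13414 + 14116} = \frac{1}{27530}$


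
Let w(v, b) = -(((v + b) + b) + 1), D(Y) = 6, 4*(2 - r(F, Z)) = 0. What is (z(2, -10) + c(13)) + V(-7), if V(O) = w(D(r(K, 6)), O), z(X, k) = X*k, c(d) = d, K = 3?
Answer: 0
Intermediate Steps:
r(F, Z) = 2 (r(F, Z) = 2 - 1/4*0 = 2 + 0 = 2)
w(v, b) = -1 - v - 2*b (w(v, b) = -(((b + v) + b) + 1) = -((v + 2*b) + 1) = -(1 + v + 2*b) = -1 - v - 2*b)
V(O) = -7 - 2*O (V(O) = -1 - 1*6 - 2*O = -1 - 6 - 2*O = -7 - 2*O)
(z(2, -10) + c(13)) + V(-7) = (2*(-10) + 13) + (-7 - 2*(-7)) = (-20 + 13) + (-7 + 14) = -7 + 7 = 0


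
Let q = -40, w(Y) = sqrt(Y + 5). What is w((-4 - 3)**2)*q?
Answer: -120*sqrt(6) ≈ -293.94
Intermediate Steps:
w(Y) = sqrt(5 + Y)
w((-4 - 3)**2)*q = sqrt(5 + (-4 - 3)**2)*(-40) = sqrt(5 + (-7)**2)*(-40) = sqrt(5 + 49)*(-40) = sqrt(54)*(-40) = (3*sqrt(6))*(-40) = -120*sqrt(6)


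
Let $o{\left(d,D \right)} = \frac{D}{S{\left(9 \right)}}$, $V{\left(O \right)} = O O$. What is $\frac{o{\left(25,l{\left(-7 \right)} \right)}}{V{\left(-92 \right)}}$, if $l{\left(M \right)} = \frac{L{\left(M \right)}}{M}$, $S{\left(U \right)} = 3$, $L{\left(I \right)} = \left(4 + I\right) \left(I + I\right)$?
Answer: $- \frac{1}{4232} \approx -0.00023629$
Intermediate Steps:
$V{\left(O \right)} = O^{2}$
$L{\left(I \right)} = 2 I \left(4 + I\right)$ ($L{\left(I \right)} = \left(4 + I\right) 2 I = 2 I \left(4 + I\right)$)
$l{\left(M \right)} = 8 + 2 M$ ($l{\left(M \right)} = \frac{2 M \left(4 + M\right)}{M} = 8 + 2 M$)
$o{\left(d,D \right)} = \frac{D}{3}$
$\frac{o{\left(25,l{\left(-7 \right)} \right)}}{V{\left(-92 \right)}} = \frac{\frac{1}{3} \left(8 + 2 \left(-7\right)\right)}{\left(-92\right)^{2}} = \frac{\frac{1}{3} \left(8 - 14\right)}{8464} = \frac{1}{3} \left(-6\right) \frac{1}{8464} = \left(-2\right) \frac{1}{8464} = - \frac{1}{4232}$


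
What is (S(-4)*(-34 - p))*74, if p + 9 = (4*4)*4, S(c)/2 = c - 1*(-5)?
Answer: -13172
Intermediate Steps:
S(c) = 10 + 2*c (S(c) = 2*(c - 1*(-5)) = 2*(c + 5) = 2*(5 + c) = 10 + 2*c)
p = 55 (p = -9 + (4*4)*4 = -9 + 16*4 = -9 + 64 = 55)
(S(-4)*(-34 - p))*74 = ((10 + 2*(-4))*(-34 - 1*55))*74 = ((10 - 8)*(-34 - 55))*74 = (2*(-89))*74 = -178*74 = -13172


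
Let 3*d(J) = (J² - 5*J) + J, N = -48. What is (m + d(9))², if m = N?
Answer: 1089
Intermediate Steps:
d(J) = -4*J/3 + J²/3 (d(J) = ((J² - 5*J) + J)/3 = (J² - 4*J)/3 = -4*J/3 + J²/3)
m = -48
(m + d(9))² = (-48 + (⅓)*9*(-4 + 9))² = (-48 + (⅓)*9*5)² = (-48 + 15)² = (-33)² = 1089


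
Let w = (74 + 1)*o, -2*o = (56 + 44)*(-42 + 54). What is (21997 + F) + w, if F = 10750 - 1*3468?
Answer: -15721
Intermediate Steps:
F = 7282 (F = 10750 - 3468 = 7282)
o = -600 (o = -(56 + 44)*(-42 + 54)/2 = -50*12 = -1/2*1200 = -600)
w = -45000 (w = (74 + 1)*(-600) = 75*(-600) = -45000)
(21997 + F) + w = (21997 + 7282) - 45000 = 29279 - 45000 = -15721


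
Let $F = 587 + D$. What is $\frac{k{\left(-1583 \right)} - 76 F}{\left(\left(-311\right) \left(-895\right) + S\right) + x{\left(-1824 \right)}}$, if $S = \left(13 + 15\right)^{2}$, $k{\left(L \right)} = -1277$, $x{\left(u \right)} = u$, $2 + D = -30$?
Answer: $- \frac{43457}{277305} \approx -0.15671$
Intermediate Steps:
$D = -32$ ($D = -2 - 30 = -32$)
$S = 784$ ($S = 28^{2} = 784$)
$F = 555$ ($F = 587 - 32 = 555$)
$\frac{k{\left(-1583 \right)} - 76 F}{\left(\left(-311\right) \left(-895\right) + S\right) + x{\left(-1824 \right)}} = \frac{-1277 - 42180}{\left(\left(-311\right) \left(-895\right) + 784\right) - 1824} = \frac{-1277 - 42180}{\left(278345 + 784\right) - 1824} = - \frac{43457}{279129 - 1824} = - \frac{43457}{277305}$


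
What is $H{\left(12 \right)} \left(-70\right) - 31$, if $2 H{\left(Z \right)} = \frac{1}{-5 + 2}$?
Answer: $- \frac{58}{3} \approx -19.333$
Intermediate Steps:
$H{\left(Z \right)} = - \frac{1}{6}$ ($H{\left(Z \right)} = \frac{1}{2 \left(-5 + 2\right)} = \frac{1}{2 \left(-3\right)} = \frac{1}{2} \left(- \frac{1}{3}\right) = - \frac{1}{6}$)
$H{\left(12 \right)} \left(-70\right) - 31 = \left(- \frac{1}{6}\right) \left(-70\right) - 31 = \frac{35}{3} - 31 = - \frac{58}{3}$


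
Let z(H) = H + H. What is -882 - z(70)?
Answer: -1022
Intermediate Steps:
z(H) = 2*H
-882 - z(70) = -882 - 2*70 = -882 - 1*140 = -882 - 140 = -1022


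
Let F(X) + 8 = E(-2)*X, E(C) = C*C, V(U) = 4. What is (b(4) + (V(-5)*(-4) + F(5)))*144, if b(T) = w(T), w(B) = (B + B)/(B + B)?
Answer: -432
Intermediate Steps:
E(C) = C²
w(B) = 1 (w(B) = (2*B)/((2*B)) = (2*B)*(1/(2*B)) = 1)
b(T) = 1
F(X) = -8 + 4*X (F(X) = -8 + (-2)²*X = -8 + 4*X)
(b(4) + (V(-5)*(-4) + F(5)))*144 = (1 + (4*(-4) + (-8 + 4*5)))*144 = (1 + (-16 + (-8 + 20)))*144 = (1 + (-16 + 12))*144 = (1 - 4)*144 = -3*144 = -432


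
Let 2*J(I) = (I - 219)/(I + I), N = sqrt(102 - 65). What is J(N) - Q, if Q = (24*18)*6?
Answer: -10367/4 - 219*sqrt(37)/148 ≈ -2600.8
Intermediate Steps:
N = sqrt(37) ≈ 6.0828
J(I) = (-219 + I)/(4*I) (J(I) = ((I - 219)/(I + I))/2 = ((-219 + I)/((2*I)))/2 = ((-219 + I)*(1/(2*I)))/2 = ((-219 + I)/(2*I))/2 = (-219 + I)/(4*I))
Q = 2592 (Q = 432*6 = 2592)
J(N) - Q = (-219 + sqrt(37))/(4*(sqrt(37))) - 1*2592 = (sqrt(37)/37)*(-219 + sqrt(37))/4 - 2592 = sqrt(37)*(-219 + sqrt(37))/148 - 2592 = -2592 + sqrt(37)*(-219 + sqrt(37))/148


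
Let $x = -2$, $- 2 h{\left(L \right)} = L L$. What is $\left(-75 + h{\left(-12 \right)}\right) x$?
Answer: $294$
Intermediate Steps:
$h{\left(L \right)} = - \frac{L^{2}}{2}$ ($h{\left(L \right)} = - \frac{L L}{2} = - \frac{L^{2}}{2}$)
$\left(-75 + h{\left(-12 \right)}\right) x = \left(-75 - \frac{\left(-12\right)^{2}}{2}\right) \left(-2\right) = \left(-75 - 72\right) \left(-2\right) = \left(-147\right) \left(-2\right) = 294$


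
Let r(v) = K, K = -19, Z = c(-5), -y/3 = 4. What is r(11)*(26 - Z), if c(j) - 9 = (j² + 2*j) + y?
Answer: -266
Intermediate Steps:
y = -12 (y = -3*4 = -12)
c(j) = -3 + j² + 2*j (c(j) = 9 + ((j² + 2*j) - 12) = 9 + (-12 + j² + 2*j) = -3 + j² + 2*j)
Z = 12 (Z = -3 + (-5)² + 2*(-5) = -3 + 25 - 10 = 12)
r(v) = -19
r(11)*(26 - Z) = -19*(26 - 1*12) = -19*(26 - 12) = -19*14 = -266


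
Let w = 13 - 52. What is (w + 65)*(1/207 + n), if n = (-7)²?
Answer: 263744/207 ≈ 1274.1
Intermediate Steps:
w = -39
n = 49
(w + 65)*(1/207 + n) = (-39 + 65)*(1/207 + 49) = 26*(1/207 + 49) = 26*(10144/207) = 263744/207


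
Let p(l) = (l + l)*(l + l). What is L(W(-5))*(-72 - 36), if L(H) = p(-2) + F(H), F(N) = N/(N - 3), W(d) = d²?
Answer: -20358/11 ≈ -1850.7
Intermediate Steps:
p(l) = 4*l² (p(l) = (2*l)*(2*l) = 4*l²)
F(N) = N/(-3 + N)
L(H) = 16 + H/(-3 + H) (L(H) = 4*(-2)² + H/(-3 + H) = 4*4 + H/(-3 + H) = 16 + H/(-3 + H))
L(W(-5))*(-72 - 36) = ((-48 + 17*(-5)²)/(-3 + (-5)²))*(-72 - 36) = ((-48 + 17*25)/(-3 + 25))*(-108) = ((-48 + 425)/22)*(-108) = ((1/22)*377)*(-108) = (377/22)*(-108) = -20358/11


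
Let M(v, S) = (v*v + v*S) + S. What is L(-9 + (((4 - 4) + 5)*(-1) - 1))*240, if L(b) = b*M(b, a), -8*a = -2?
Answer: -797400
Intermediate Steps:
a = 1/4 (a = -1/8*(-2) = 1/4 ≈ 0.25000)
M(v, S) = S + v**2 + S*v (M(v, S) = (v**2 + S*v) + S = S + v**2 + S*v)
L(b) = b*(1/4 + b**2 + b/4)
L(-9 + (((4 - 4) + 5)*(-1) - 1))*240 = ((-9 + (((4 - 4) + 5)*(-1) - 1))*(1 + (-9 + (((4 - 4) + 5)*(-1) - 1)) + 4*(-9 + (((4 - 4) + 5)*(-1) - 1))**2)/4)*240 = ((-9 + ((0 + 5)*(-1) - 1))*(1 + (-9 + ((0 + 5)*(-1) - 1)) + 4*(-9 + ((0 + 5)*(-1) - 1))**2)/4)*240 = ((-9 + (5*(-1) - 1))*(1 + (-9 + (5*(-1) - 1)) + 4*(-9 + (5*(-1) - 1))**2)/4)*240 = ((-9 + (-5 - 1))*(1 + (-9 + (-5 - 1)) + 4*(-9 + (-5 - 1))**2)/4)*240 = ((-9 - 6)*(1 + (-9 - 6) + 4*(-9 - 6)**2)/4)*240 = ((1/4)*(-15)*(1 - 15 + 4*(-15)**2))*240 = ((1/4)*(-15)*(1 - 15 + 4*225))*240 = ((1/4)*(-15)*(1 - 15 + 900))*240 = ((1/4)*(-15)*886)*240 = -6645/2*240 = -797400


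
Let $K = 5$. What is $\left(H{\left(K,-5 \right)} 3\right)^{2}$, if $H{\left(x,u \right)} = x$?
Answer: $225$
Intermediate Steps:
$\left(H{\left(K,-5 \right)} 3\right)^{2} = \left(5 \cdot 3\right)^{2} = 15^{2} = 225$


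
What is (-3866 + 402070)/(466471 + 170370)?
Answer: 398204/636841 ≈ 0.62528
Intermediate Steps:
(-3866 + 402070)/(466471 + 170370) = 398204/636841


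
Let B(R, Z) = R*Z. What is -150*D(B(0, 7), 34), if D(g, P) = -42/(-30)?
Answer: -210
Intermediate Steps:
D(g, P) = 7/5 (D(g, P) = -42*(-1/30) = 7/5)
-150*D(B(0, 7), 34) = -150*7/5 = -210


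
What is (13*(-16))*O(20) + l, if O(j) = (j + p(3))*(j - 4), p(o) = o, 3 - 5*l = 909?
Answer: -383626/5 ≈ -76725.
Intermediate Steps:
l = -906/5 (l = ⅗ - ⅕*909 = ⅗ - 909/5 = -906/5 ≈ -181.20)
O(j) = (-4 + j)*(3 + j) (O(j) = (j + 3)*(j - 4) = (3 + j)*(-4 + j) = (-4 + j)*(3 + j))
(13*(-16))*O(20) + l = (13*(-16))*(-12 + 20² - 1*20) - 906/5 = -208*(-12 + 400 - 20) - 906/5 = -208*368 - 906/5 = -76544 - 906/5 = -383626/5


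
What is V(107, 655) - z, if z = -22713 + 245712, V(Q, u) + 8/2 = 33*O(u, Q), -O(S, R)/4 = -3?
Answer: -222607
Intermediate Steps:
O(S, R) = 12 (O(S, R) = -4*(-3) = 12)
V(Q, u) = 392 (V(Q, u) = -4 + 33*12 = -4 + 396 = 392)
z = 222999
V(107, 655) - z = 392 - 1*222999 = 392 - 222999 = -222607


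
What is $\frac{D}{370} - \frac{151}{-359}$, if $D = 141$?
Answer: $\frac{106489}{132830} \approx 0.80169$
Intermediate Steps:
$\frac{D}{370} - \frac{151}{-359} = \frac{141}{370} - \frac{151}{-359} = 141 \cdot \frac{1}{370} - - \frac{151}{359} = \frac{141}{370} + \frac{151}{359} = \frac{106489}{132830}$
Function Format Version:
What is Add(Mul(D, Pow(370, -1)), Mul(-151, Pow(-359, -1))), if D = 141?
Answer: Rational(106489, 132830) ≈ 0.80169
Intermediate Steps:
Add(Mul(D, Pow(370, -1)), Mul(-151, Pow(-359, -1))) = Add(Mul(141, Pow(370, -1)), Mul(-151, Pow(-359, -1))) = Add(Mul(141, Rational(1, 370)), Mul(-151, Rational(-1, 359))) = Add(Rational(141, 370), Rational(151, 359)) = Rational(106489, 132830)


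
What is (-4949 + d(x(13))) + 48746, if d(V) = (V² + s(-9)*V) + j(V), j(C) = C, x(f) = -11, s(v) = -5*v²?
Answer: 48362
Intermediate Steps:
d(V) = V² - 404*V (d(V) = (V² + (-5*(-9)²)*V) + V = (V² + (-5*81)*V) + V = (V² - 405*V) + V = V² - 404*V)
(-4949 + d(x(13))) + 48746 = (-4949 - 11*(-404 - 11)) + 48746 = (-4949 - 11*(-415)) + 48746 = (-4949 + 4565) + 48746 = -384 + 48746 = 48362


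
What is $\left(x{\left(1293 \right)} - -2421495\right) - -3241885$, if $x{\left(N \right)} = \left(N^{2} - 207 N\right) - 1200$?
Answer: $7066378$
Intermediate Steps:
$x{\left(N \right)} = -1200 + N^{2} - 207 N$
$\left(x{\left(1293 \right)} - -2421495\right) - -3241885 = \left(\left(-1200 + 1293^{2} - 267651\right) - -2421495\right) - -3241885 = \left(\left(-1200 + 1671849 - 267651\right) + 2421495\right) + 3241885 = \left(1402998 + 2421495\right) + 3241885 = 3824493 + 3241885 = 7066378$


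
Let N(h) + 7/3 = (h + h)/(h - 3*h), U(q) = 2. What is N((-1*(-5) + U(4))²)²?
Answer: 100/9 ≈ 11.111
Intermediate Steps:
N(h) = -10/3 (N(h) = -7/3 + (h + h)/(h - 3*h) = -7/3 + (2*h)/((-2*h)) = -7/3 + (2*h)*(-1/(2*h)) = -7/3 - 1 = -10/3)
N((-1*(-5) + U(4))²)² = (-10/3)² = 100/9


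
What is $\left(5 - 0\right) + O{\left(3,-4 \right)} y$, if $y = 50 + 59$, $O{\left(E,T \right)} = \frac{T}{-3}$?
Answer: $\frac{451}{3} \approx 150.33$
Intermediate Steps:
$O{\left(E,T \right)} = - \frac{T}{3}$ ($O{\left(E,T \right)} = T \left(- \frac{1}{3}\right) = - \frac{T}{3}$)
$y = 109$
$\left(5 - 0\right) + O{\left(3,-4 \right)} y = \left(5 - 0\right) + \left(- \frac{1}{3}\right) \left(-4\right) 109 = \left(5 + 0\right) + \frac{4}{3} \cdot 109 = 5 + \frac{436}{3} = \frac{451}{3}$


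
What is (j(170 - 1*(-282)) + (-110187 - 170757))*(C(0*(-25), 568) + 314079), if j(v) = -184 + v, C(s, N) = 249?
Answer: -88224325728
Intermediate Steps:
(j(170 - 1*(-282)) + (-110187 - 170757))*(C(0*(-25), 568) + 314079) = ((-184 + (170 - 1*(-282))) + (-110187 - 170757))*(249 + 314079) = ((-184 + (170 + 282)) - 280944)*314328 = ((-184 + 452) - 280944)*314328 = (268 - 280944)*314328 = -280676*314328 = -88224325728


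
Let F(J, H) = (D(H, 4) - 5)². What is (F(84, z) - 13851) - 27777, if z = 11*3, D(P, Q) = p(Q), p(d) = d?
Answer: -41627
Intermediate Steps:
D(P, Q) = Q
z = 33
F(J, H) = 1 (F(J, H) = (4 - 5)² = (-1)² = 1)
(F(84, z) - 13851) - 27777 = (1 - 13851) - 27777 = -13850 - 27777 = -41627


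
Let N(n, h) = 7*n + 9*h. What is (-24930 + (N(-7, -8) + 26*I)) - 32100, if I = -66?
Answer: -58867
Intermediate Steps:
(-24930 + (N(-7, -8) + 26*I)) - 32100 = (-24930 + ((7*(-7) + 9*(-8)) + 26*(-66))) - 32100 = (-24930 + ((-49 - 72) - 1716)) - 32100 = (-24930 + (-121 - 1716)) - 32100 = (-24930 - 1837) - 32100 = -26767 - 32100 = -58867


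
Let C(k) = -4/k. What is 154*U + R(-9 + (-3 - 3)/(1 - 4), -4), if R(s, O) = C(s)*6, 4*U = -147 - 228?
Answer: -202077/14 ≈ -14434.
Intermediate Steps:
U = -375/4 (U = (-147 - 228)/4 = (¼)*(-375) = -375/4 ≈ -93.750)
R(s, O) = -24/s (R(s, O) = -4/s*6 = -24/s)
154*U + R(-9 + (-3 - 3)/(1 - 4), -4) = 154*(-375/4) - 24/(-9 + (-3 - 3)/(1 - 4)) = -28875/2 - 24/(-9 - 6/(-3)) = -28875/2 - 24/(-9 - 6*(-⅓)) = -28875/2 - 24/(-9 + 2) = -28875/2 - 24/(-7) = -28875/2 - 24*(-⅐) = -28875/2 + 24/7 = -202077/14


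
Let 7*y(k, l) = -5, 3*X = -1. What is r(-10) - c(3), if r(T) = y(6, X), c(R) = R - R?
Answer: -5/7 ≈ -0.71429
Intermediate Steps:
X = -⅓ (X = (⅓)*(-1) = -⅓ ≈ -0.33333)
c(R) = 0
y(k, l) = -5/7 (y(k, l) = (⅐)*(-5) = -5/7)
r(T) = -5/7
r(-10) - c(3) = -5/7 - 1*0 = -5/7 + 0 = -5/7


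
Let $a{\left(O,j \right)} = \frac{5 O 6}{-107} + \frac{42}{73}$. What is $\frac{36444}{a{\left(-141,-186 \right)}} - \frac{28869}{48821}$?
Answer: $\frac{1157378420764}{1274569847} \approx 908.05$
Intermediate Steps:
$a{\left(O,j \right)} = \frac{42}{73} - \frac{30 O}{107}$ ($a{\left(O,j \right)} = 30 O \left(- \frac{1}{107}\right) + 42 \cdot \frac{1}{73} = - \frac{30 O}{107} + \frac{42}{73} = \frac{42}{73} - \frac{30 O}{107}$)
$\frac{36444}{a{\left(-141,-186 \right)}} - \frac{28869}{48821} = \frac{36444}{\frac{42}{73} - - \frac{4230}{107}} - \frac{28869}{48821} = \frac{36444}{\frac{42}{73} + \frac{4230}{107}} - \frac{28869}{48821} = \frac{36444}{\frac{313284}{7811}} - \frac{28869}{48821} = 36444 \cdot \frac{7811}{313284} - \frac{28869}{48821} = \frac{23722007}{26107} - \frac{28869}{48821} = \frac{1157378420764}{1274569847}$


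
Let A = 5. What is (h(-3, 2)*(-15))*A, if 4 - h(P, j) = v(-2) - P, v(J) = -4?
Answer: -375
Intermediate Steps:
h(P, j) = 8 + P (h(P, j) = 4 - (-4 - P) = 4 + (4 + P) = 8 + P)
(h(-3, 2)*(-15))*A = ((8 - 3)*(-15))*5 = (5*(-15))*5 = -75*5 = -375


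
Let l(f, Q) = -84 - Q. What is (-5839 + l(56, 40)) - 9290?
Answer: -15253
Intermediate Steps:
(-5839 + l(56, 40)) - 9290 = (-5839 + (-84 - 1*40)) - 9290 = (-5839 + (-84 - 40)) - 9290 = (-5839 - 124) - 9290 = -5963 - 9290 = -15253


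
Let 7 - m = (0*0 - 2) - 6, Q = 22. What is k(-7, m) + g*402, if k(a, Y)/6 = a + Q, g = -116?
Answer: -46542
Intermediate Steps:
m = 15 (m = 7 - ((0*0 - 2) - 6) = 7 - ((0 - 2) - 6) = 7 - (-2 - 6) = 7 - 1*(-8) = 7 + 8 = 15)
k(a, Y) = 132 + 6*a (k(a, Y) = 6*(a + 22) = 6*(22 + a) = 132 + 6*a)
k(-7, m) + g*402 = (132 + 6*(-7)) - 116*402 = (132 - 42) - 46632 = 90 - 46632 = -46542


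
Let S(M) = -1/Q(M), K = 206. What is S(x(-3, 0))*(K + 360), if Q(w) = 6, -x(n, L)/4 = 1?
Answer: -283/3 ≈ -94.333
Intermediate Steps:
x(n, L) = -4 (x(n, L) = -4*1 = -4)
S(M) = -1/6
S(x(-3, 0))*(K + 360) = -(206 + 360)/6 = -1/6*566 = -283/3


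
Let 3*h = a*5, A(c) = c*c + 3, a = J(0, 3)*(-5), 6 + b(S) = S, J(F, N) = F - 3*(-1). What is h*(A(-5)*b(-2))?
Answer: 5600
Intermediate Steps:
J(F, N) = 3 + F (J(F, N) = F + 3 = 3 + F)
b(S) = -6 + S
a = -15 (a = (3 + 0)*(-5) = 3*(-5) = -15)
A(c) = 3 + c² (A(c) = c² + 3 = 3 + c²)
h = -25 (h = (-15*5)/3 = (⅓)*(-75) = -25)
h*(A(-5)*b(-2)) = -25*(3 + (-5)²)*(-6 - 2) = -25*(3 + 25)*(-8) = -700*(-8) = -25*(-224) = 5600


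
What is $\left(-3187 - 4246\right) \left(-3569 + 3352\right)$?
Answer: $1612961$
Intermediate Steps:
$\left(-3187 - 4246\right) \left(-3569 + 3352\right) = \left(-7433\right) \left(-217\right) = 1612961$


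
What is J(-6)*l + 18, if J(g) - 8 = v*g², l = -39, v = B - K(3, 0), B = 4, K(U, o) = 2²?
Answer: -294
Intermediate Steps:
K(U, o) = 4
v = 0 (v = 4 - 1*4 = 4 - 4 = 0)
J(g) = 8 (J(g) = 8 + 0*g² = 8 + 0 = 8)
J(-6)*l + 18 = 8*(-39) + 18 = -312 + 18 = -294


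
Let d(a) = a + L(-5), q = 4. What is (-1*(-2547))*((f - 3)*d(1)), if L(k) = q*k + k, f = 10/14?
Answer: 978048/7 ≈ 1.3972e+5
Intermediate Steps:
f = 5/7 (f = 10*(1/14) = 5/7 ≈ 0.71429)
L(k) = 5*k (L(k) = 4*k + k = 5*k)
d(a) = -25 + a (d(a) = a + 5*(-5) = a - 25 = -25 + a)
(-1*(-2547))*((f - 3)*d(1)) = (-1*(-2547))*((5/7 - 3)*(-25 + 1)) = 2547*(-16/7*(-24)) = 2547*(384/7) = 978048/7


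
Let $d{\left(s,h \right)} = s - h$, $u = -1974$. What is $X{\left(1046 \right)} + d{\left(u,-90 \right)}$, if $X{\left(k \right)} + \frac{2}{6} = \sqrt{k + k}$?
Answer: $- \frac{5653}{3} + 2 \sqrt{523} \approx -1838.6$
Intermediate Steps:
$X{\left(k \right)} = - \frac{1}{3} + \sqrt{2} \sqrt{k}$ ($X{\left(k \right)} = - \frac{1}{3} + \sqrt{k + k} = - \frac{1}{3} + \sqrt{2 k} = - \frac{1}{3} + \sqrt{2} \sqrt{k}$)
$X{\left(1046 \right)} + d{\left(u,-90 \right)} = \left(- \frac{1}{3} + \sqrt{2} \sqrt{1046}\right) - 1884 = \left(- \frac{1}{3} + 2 \sqrt{523}\right) + \left(-1974 + 90\right) = \left(- \frac{1}{3} + 2 \sqrt{523}\right) - 1884 = - \frac{5653}{3} + 2 \sqrt{523}$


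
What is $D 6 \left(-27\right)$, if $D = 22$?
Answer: $-3564$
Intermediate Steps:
$D 6 \left(-27\right) = 22 \cdot 6 \left(-27\right) = 132 \left(-27\right) = -3564$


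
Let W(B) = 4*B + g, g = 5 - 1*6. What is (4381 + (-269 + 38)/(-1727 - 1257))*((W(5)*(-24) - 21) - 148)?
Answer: -8170709375/2984 ≈ -2.7382e+6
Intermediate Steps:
g = -1 (g = 5 - 6 = -1)
W(B) = -1 + 4*B (W(B) = 4*B - 1 = -1 + 4*B)
(4381 + (-269 + 38)/(-1727 - 1257))*((W(5)*(-24) - 21) - 148) = (4381 + (-269 + 38)/(-1727 - 1257))*(((-1 + 4*5)*(-24) - 21) - 148) = (4381 - 231/(-2984))*(((-1 + 20)*(-24) - 21) - 148) = (4381 - 231*(-1/2984))*((19*(-24) - 21) - 148) = (4381 + 231/2984)*((-456 - 21) - 148) = 13073135*(-477 - 148)/2984 = (13073135/2984)*(-625) = -8170709375/2984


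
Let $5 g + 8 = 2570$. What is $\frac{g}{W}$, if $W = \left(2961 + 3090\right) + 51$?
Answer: $\frac{427}{5085} \approx 0.083972$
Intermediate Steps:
$g = \frac{2562}{5}$ ($g = - \frac{8}{5} + \frac{1}{5} \cdot 2570 = - \frac{8}{5} + 514 = \frac{2562}{5} \approx 512.4$)
$W = 6102$ ($W = 6051 + 51 = 6102$)
$\frac{g}{W} = \frac{2562}{5 \cdot 6102} = \frac{2562}{5} \cdot \frac{1}{6102} = \frac{427}{5085}$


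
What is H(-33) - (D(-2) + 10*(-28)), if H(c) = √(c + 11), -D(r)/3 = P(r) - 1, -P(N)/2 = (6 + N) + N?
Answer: 265 + I*√22 ≈ 265.0 + 4.6904*I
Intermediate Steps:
P(N) = -12 - 4*N (P(N) = -2*((6 + N) + N) = -2*(6 + 2*N) = -12 - 4*N)
D(r) = 39 + 12*r (D(r) = -3*((-12 - 4*r) - 1) = -3*(-13 - 4*r) = 39 + 12*r)
H(c) = √(11 + c)
H(-33) - (D(-2) + 10*(-28)) = √(11 - 33) - ((39 + 12*(-2)) + 10*(-28)) = √(-22) - ((39 - 24) - 280) = I*√22 - (15 - 280) = I*√22 - 1*(-265) = I*√22 + 265 = 265 + I*√22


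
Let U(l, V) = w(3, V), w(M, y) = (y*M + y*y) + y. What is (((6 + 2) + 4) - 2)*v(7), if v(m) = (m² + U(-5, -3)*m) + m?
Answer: 350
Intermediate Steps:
w(M, y) = y + y² + M*y (w(M, y) = (M*y + y²) + y = (y² + M*y) + y = y + y² + M*y)
U(l, V) = V*(4 + V) (U(l, V) = V*(1 + 3 + V) = V*(4 + V))
v(m) = m² - 2*m (v(m) = (m² + (-3*(4 - 3))*m) + m = (m² + (-3*1)*m) + m = (m² - 3*m) + m = m² - 2*m)
(((6 + 2) + 4) - 2)*v(7) = (((6 + 2) + 4) - 2)*(7*(-2 + 7)) = ((8 + 4) - 2)*(7*5) = (12 - 2)*35 = 10*35 = 350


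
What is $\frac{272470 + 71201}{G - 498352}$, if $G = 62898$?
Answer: $- \frac{343671}{435454} \approx -0.78922$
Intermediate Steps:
$\frac{272470 + 71201}{G - 498352} = \frac{272470 + 71201}{62898 - 498352} = \frac{343671}{-435454} = 343671 \left(- \frac{1}{435454}\right) = - \frac{343671}{435454}$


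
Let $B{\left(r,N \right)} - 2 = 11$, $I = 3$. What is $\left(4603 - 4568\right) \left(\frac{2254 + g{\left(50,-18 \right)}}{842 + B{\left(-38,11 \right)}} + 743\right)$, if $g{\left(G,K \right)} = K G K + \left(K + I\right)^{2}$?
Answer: $\frac{4577608}{171} \approx 26770.0$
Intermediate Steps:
$B{\left(r,N \right)} = 13$ ($B{\left(r,N \right)} = 2 + 11 = 13$)
$g{\left(G,K \right)} = \left(3 + K\right)^{2} + G K^{2}$ ($g{\left(G,K \right)} = K G K + \left(K + 3\right)^{2} = G K K + \left(3 + K\right)^{2} = G K^{2} + \left(3 + K\right)^{2} = \left(3 + K\right)^{2} + G K^{2}$)
$\left(4603 - 4568\right) \left(\frac{2254 + g{\left(50,-18 \right)}}{842 + B{\left(-38,11 \right)}} + 743\right) = \left(4603 - 4568\right) \left(\frac{2254 + \left(\left(3 - 18\right)^{2} + 50 \left(-18\right)^{2}\right)}{842 + 13} + 743\right) = 35 \left(\frac{2254 + \left(\left(-15\right)^{2} + 50 \cdot 324\right)}{855} + 743\right) = 35 \left(\left(2254 + \left(225 + 16200\right)\right) \frac{1}{855} + 743\right) = 35 \left(\left(2254 + 16425\right) \frac{1}{855} + 743\right) = 35 \left(18679 \cdot \frac{1}{855} + 743\right) = 35 \left(\frac{18679}{855} + 743\right) = 35 \cdot \frac{653944}{855} = \frac{4577608}{171}$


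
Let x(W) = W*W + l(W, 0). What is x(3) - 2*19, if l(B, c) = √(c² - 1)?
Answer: -29 + I ≈ -29.0 + 1.0*I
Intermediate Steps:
l(B, c) = √(-1 + c²)
x(W) = I + W² (x(W) = W*W + √(-1 + 0²) = W² + √(-1 + 0) = W² + √(-1) = W² + I = I + W²)
x(3) - 2*19 = (I + 3²) - 2*19 = (I + 9) - 38 = (9 + I) - 38 = -29 + I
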